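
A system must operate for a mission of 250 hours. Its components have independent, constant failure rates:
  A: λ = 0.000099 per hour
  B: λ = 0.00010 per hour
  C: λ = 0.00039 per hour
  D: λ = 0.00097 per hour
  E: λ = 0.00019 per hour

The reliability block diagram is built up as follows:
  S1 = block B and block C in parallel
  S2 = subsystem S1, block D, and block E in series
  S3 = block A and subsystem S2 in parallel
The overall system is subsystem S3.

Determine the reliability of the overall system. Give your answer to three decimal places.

0.994

R(A) = exp(−0.000099 × 250) = 0.97555
R(B) = exp(−0.00010 × 250) = 0.97531
R(C) = exp(−0.00039 × 250) = 0.90710
R(D) = exp(−0.00097 × 250) = 0.78466
R(E) = exp(−0.00019 × 250) = 0.95361
Parallel (B and C): 1 − (1 − 0.97531)(1 − 0.90710) = 0.99771
Series ([0.99771], D, and E): 0.99771 × 0.78466 × 0.95361 = 0.74655
Parallel (A and [0.74655]): 1 − (1 − 0.97555)(1 − 0.74655) = 0.994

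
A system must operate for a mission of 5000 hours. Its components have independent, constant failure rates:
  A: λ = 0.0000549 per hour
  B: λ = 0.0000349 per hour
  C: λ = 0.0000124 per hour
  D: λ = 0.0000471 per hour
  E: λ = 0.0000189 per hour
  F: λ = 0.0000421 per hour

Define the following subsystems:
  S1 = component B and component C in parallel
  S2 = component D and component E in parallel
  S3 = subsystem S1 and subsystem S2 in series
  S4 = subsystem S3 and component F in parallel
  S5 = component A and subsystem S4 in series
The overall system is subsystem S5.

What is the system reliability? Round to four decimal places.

0.7559

R(A) = exp(−0.0000549 × 5000) = 0.759952
R(B) = exp(−0.0000349 × 5000) = 0.839877
R(C) = exp(−0.0000124 × 5000) = 0.939883
R(D) = exp(−0.0000471 × 5000) = 0.790176
R(E) = exp(−0.0000189 × 5000) = 0.909828
R(F) = exp(−0.0000421 × 5000) = 0.810179
Parallel (B and C): 1 − (1 − 0.839877)(1 − 0.939883) = 0.990374
Parallel (D and E): 1 − (1 − 0.790176)(1 − 0.909828) = 0.981080
Series ([0.990374] and [0.981080]): 0.990374 × 0.981080 = 0.971636
Parallel ([0.971636] and F): 1 − (1 − 0.971636)(1 − 0.810179) = 0.994616
Series (A and [0.994616]): 0.759952 × 0.994616 = 0.7559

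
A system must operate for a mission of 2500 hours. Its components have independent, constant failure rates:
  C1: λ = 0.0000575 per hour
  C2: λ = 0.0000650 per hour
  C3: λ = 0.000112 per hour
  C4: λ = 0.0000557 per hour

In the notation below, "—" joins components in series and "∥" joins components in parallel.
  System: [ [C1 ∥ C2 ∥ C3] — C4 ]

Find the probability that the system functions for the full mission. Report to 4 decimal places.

R(C1) = exp(−0.0000575 × 2500) = 0.866104
R(C2) = exp(−0.0000650 × 2500) = 0.850016
R(C3) = exp(−0.000112 × 2500) = 0.755784
R(C4) = exp(−0.0000557 × 2500) = 0.870010
Parallel (C1, C2, and C3): 1 − (1 − 0.866104)(1 − 0.850016)(1 − 0.755784) = 0.995096
Series ([0.995096] and C4): 0.995096 × 0.870010 = 0.8657

0.8657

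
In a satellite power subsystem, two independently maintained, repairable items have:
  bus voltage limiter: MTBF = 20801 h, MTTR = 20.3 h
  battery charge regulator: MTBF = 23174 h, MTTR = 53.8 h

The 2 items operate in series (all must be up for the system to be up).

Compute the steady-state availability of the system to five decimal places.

A(bus voltage limiter) = MTBF/(MTBF+MTTR) = 20801/(20801+20.3) = 0.999025
A(battery charge regulator) = MTBF/(MTBF+MTTR) = 23174/(23174+53.8) = 0.997684
Series availability: 0.999025 × 0.997684 = 0.99671

0.99671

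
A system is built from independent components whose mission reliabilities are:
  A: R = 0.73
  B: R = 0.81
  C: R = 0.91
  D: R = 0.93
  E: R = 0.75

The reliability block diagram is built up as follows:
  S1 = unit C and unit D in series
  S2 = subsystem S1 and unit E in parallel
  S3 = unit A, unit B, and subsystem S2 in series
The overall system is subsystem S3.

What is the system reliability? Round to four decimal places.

Series (C and D): 0.910000 × 0.930000 = 0.846300
Parallel ([0.846300] and E): 1 − (1 − 0.846300)(1 − 0.750000) = 0.961575
Series (A, B, and [0.961575]): 0.730000 × 0.810000 × 0.961575 = 0.5686

0.5686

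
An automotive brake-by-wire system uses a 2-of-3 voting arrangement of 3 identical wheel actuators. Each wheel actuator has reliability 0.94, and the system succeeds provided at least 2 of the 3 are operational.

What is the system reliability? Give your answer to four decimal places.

0.9896

R = Σ_{i=2}^{3} C(3,i) p^i (1−p)^{3−i} with p = 0.94
C(3,2)·0.94^2·0.06^1 = 0.159048
C(3,3)·0.94^3·0.06^0 = 0.830584
Sum = 0.9896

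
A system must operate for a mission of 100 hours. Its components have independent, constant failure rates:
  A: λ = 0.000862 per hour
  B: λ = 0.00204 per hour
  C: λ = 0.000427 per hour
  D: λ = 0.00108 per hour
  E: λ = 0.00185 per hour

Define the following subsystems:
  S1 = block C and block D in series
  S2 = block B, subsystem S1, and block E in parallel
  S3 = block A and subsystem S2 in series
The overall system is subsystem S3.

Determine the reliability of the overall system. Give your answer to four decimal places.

R(A) = exp(−0.000862 × 100) = 0.917411
R(B) = exp(−0.00204 × 100) = 0.815462
R(C) = exp(−0.000427 × 100) = 0.958199
R(D) = exp(−0.00108 × 100) = 0.897628
R(E) = exp(−0.00185 × 100) = 0.831104
Series (C and D): 0.958199 × 0.897628 = 0.860106
Parallel (B, [0.860106], and E): 1 − (1 − 0.815462)(1 − 0.860106)(1 − 0.831104) = 0.995640
Series (A and [0.995640]): 0.917411 × 0.995640 = 0.9134

0.9134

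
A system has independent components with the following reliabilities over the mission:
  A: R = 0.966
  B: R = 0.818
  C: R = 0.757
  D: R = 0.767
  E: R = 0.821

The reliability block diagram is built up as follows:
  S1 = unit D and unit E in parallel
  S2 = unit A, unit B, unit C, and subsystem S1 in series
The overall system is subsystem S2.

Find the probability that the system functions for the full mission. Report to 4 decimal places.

0.5732

Parallel (D and E): 1 − (1 − 0.767000)(1 − 0.821000) = 0.958293
Series (A, B, C, and [0.958293]): 0.966000 × 0.818000 × 0.757000 × 0.958293 = 0.5732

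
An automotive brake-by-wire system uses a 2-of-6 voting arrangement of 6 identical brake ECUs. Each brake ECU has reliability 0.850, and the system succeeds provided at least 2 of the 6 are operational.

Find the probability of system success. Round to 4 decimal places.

0.9996

R = Σ_{i=2}^{6} C(6,i) p^i (1−p)^{6−i} with p = 0.850
C(6,2)·0.850^2·0.150^4 = 0.005486
C(6,3)·0.850^3·0.150^3 = 0.041453
C(6,4)·0.850^4·0.150^2 = 0.176177
C(6,5)·0.850^5·0.150^1 = 0.399335
C(6,6)·0.850^6·0.150^0 = 0.377150
Sum = 0.9996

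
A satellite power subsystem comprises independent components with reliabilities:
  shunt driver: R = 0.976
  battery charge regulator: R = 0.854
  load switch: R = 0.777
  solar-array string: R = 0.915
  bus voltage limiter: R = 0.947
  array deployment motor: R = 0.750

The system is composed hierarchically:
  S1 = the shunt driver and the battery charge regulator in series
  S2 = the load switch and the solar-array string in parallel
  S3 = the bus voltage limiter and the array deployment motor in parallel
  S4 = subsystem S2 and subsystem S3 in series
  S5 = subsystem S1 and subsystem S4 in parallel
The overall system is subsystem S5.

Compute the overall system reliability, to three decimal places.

0.995

Series (shunt driver and battery charge regulator): 0.97600 × 0.85400 = 0.83350
Parallel (load switch and solar-array string): 1 − (1 − 0.77700)(1 − 0.91500) = 0.98105
Parallel (bus voltage limiter and array deployment motor): 1 − (1 − 0.94700)(1 − 0.75000) = 0.98675
Series ([0.98105] and [0.98675]): 0.98105 × 0.98675 = 0.96805
Parallel ([0.83350] and [0.96805]): 1 − (1 − 0.83350)(1 − 0.96805) = 0.995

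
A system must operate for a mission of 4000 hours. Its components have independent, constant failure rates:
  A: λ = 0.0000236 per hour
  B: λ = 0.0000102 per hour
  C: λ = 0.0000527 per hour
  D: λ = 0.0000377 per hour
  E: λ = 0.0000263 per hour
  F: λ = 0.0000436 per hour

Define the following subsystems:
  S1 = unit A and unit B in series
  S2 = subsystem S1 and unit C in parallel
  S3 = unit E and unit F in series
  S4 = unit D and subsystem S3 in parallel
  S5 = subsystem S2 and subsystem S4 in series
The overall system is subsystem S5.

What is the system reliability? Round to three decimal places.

R(A) = exp(−0.0000236 × 4000) = 0.90992
R(B) = exp(−0.0000102 × 4000) = 0.96002
R(C) = exp(−0.0000527 × 4000) = 0.80994
R(D) = exp(−0.0000377 × 4000) = 0.86002
R(E) = exp(−0.0000263 × 4000) = 0.90014
R(F) = exp(−0.0000436 × 4000) = 0.83996
Series (A and B): 0.90992 × 0.96002 = 0.87354
Parallel ([0.87354] and C): 1 − (1 − 0.87354)(1 − 0.80994) = 0.97597
Series (E and F): 0.90014 × 0.83996 = 0.75608
Parallel (D and [0.75608]): 1 − (1 − 0.86002)(1 − 0.75608) = 0.96586
Series ([0.97597] and [0.96586]): 0.97597 × 0.96586 = 0.943

0.943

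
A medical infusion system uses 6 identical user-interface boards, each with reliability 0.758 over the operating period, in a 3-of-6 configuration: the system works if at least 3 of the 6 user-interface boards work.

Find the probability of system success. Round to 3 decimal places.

R = Σ_{i=3}^{6} C(6,i) p^i (1−p)^{6−i} with p = 0.758
C(6,3)·0.758^3·0.242^3 = 0.12345
C(6,4)·0.758^4·0.242^2 = 0.29000
C(6,5)·0.758^5·0.242^1 = 0.36334
C(6,6)·0.758^6·0.242^0 = 0.18968
Sum = 0.966

0.966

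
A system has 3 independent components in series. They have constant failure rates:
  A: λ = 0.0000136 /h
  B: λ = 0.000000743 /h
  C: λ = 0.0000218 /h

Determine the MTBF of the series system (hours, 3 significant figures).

27700

Series of exponential components: λ_sys = Σ λ_i
λ_sys = 0.0000136 + 0.000000743 + 0.0000218 = 3.6143e-05 /h
MTBF = 1 / λ_sys = 27700 h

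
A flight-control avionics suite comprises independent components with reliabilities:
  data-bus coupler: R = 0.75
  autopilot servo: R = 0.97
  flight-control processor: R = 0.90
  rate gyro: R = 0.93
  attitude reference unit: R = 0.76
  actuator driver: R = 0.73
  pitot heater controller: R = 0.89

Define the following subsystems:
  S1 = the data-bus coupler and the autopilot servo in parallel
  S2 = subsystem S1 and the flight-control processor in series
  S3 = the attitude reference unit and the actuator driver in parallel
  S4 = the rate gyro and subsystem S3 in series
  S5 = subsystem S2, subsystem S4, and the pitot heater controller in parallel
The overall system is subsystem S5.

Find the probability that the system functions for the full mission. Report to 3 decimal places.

0.998

Parallel (data-bus coupler and autopilot servo): 1 − (1 − 0.75000)(1 − 0.97000) = 0.99250
Series ([0.99250] and flight-control processor): 0.99250 × 0.90000 = 0.89325
Parallel (attitude reference unit and actuator driver): 1 − (1 − 0.76000)(1 − 0.73000) = 0.93520
Series (rate gyro and [0.93520]): 0.93000 × 0.93520 = 0.86974
Parallel ([0.89325], [0.86974], and pitot heater controller): 1 − (1 − 0.89325)(1 − 0.86974)(1 − 0.89000) = 0.998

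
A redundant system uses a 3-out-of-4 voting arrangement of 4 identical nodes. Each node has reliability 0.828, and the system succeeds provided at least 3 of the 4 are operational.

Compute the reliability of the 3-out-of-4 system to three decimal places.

R = Σ_{i=3}^{4} C(4,i) p^i (1−p)^{4−i} with p = 0.828
C(4,3)·0.828^3·0.172^1 = 0.39055
C(4,4)·0.828^4·0.172^0 = 0.47003
Sum = 0.861

0.861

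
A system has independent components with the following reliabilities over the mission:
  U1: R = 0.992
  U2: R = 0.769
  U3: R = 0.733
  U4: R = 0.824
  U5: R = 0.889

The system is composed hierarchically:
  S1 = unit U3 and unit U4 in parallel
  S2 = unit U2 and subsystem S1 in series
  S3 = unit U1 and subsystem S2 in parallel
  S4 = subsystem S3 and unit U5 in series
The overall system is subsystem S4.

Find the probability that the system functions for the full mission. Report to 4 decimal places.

0.8871

Parallel (U3 and U4): 1 − (1 − 0.733000)(1 − 0.824000) = 0.953008
Series (U2 and [0.953008]): 0.769000 × 0.953008 = 0.732863
Parallel (U1 and [0.732863]): 1 − (1 − 0.992000)(1 − 0.732863) = 0.997863
Series ([0.997863] and U5): 0.997863 × 0.889000 = 0.8871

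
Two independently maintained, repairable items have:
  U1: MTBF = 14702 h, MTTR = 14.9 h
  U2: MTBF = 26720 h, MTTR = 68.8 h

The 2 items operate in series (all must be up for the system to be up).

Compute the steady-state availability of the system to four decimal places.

A(U1) = MTBF/(MTBF+MTTR) = 14702/(14702+14.9) = 0.998988
A(U2) = MTBF/(MTBF+MTTR) = 26720/(26720+68.8) = 0.997432
Series availability: 0.998988 × 0.997432 = 0.9964

0.9964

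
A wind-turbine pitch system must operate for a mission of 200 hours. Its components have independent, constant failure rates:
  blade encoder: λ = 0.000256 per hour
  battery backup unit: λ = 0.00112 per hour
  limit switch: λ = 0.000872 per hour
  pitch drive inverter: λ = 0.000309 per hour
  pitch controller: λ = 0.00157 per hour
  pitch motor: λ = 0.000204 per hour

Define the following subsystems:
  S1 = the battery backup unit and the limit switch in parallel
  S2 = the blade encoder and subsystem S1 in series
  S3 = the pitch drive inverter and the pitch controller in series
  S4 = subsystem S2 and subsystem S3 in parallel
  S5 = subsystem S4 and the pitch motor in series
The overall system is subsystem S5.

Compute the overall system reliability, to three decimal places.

0.936

R(blade encoder) = exp(−0.000256 × 200) = 0.95009
R(battery backup unit) = exp(−0.00112 × 200) = 0.79932
R(limit switch) = exp(−0.000872 × 200) = 0.83996
R(pitch drive inverter) = exp(−0.000309 × 200) = 0.94007
R(pitch controller) = exp(−0.00157 × 200) = 0.73052
R(pitch motor) = exp(−0.000204 × 200) = 0.96002
Parallel (battery backup unit and limit switch): 1 − (1 − 0.79932)(1 − 0.83996) = 0.96788
Series (blade encoder and [0.96788]): 0.95009 × 0.96788 = 0.91957
Series (pitch drive inverter and pitch controller): 0.94007 × 0.73052 = 0.68674
Parallel ([0.91957] and [0.68674]): 1 − (1 − 0.91957)(1 − 0.68674) = 0.97480
Series ([0.97480] and pitch motor): 0.97480 × 0.96002 = 0.936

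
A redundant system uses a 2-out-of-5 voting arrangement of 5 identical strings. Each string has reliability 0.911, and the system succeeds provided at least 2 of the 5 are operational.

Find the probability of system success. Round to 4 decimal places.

0.9997

R = Σ_{i=2}^{5} C(5,i) p^i (1−p)^{5−i} with p = 0.911
C(5,2)·0.911^2·0.089^3 = 0.005851
C(5,3)·0.911^3·0.089^2 = 0.059887
C(5,4)·0.911^4·0.089^1 = 0.306502
C(5,5)·0.911^5·0.089^0 = 0.627468
Sum = 0.9997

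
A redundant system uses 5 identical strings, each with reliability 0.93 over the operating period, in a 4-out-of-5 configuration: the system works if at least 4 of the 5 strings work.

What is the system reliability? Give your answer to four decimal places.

R = Σ_{i=4}^{5} C(5,i) p^i (1−p)^{5−i} with p = 0.93
C(5,4)·0.93^4·0.07^1 = 0.261818
C(5,5)·0.93^5·0.07^0 = 0.695688
Sum = 0.9575

0.9575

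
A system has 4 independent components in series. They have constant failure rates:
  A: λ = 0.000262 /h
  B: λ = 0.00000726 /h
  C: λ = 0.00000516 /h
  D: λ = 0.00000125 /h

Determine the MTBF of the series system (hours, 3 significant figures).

Series of exponential components: λ_sys = Σ λ_i
λ_sys = 0.000262 + 0.00000726 + 0.00000516 + 0.00000125 = 2.7567e-04 /h
MTBF = 1 / λ_sys = 3630 h

3630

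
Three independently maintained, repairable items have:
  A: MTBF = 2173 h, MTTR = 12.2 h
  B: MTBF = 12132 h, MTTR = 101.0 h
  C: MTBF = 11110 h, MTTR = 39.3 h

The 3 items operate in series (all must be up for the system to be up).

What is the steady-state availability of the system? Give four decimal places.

A(A) = MTBF/(MTBF+MTTR) = 2173/(2173+12.2) = 0.994417
A(B) = MTBF/(MTBF+MTTR) = 12132/(12132+101.0) = 0.991744
A(C) = MTBF/(MTBF+MTTR) = 11110/(11110+39.3) = 0.996475
Series availability: 0.994417 × 0.991744 × 0.996475 = 0.9827

0.9827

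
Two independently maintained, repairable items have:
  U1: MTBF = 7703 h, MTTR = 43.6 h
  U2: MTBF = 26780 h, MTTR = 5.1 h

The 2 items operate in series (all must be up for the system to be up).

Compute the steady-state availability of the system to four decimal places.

A(U1) = MTBF/(MTBF+MTTR) = 7703/(7703+43.6) = 0.994372
A(U2) = MTBF/(MTBF+MTTR) = 26780/(26780+5.1) = 0.999810
Series availability: 0.994372 × 0.999810 = 0.9942

0.9942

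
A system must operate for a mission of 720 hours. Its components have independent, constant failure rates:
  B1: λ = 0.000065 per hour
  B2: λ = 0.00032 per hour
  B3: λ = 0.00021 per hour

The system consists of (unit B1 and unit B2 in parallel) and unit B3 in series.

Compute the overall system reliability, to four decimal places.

R(B1) = exp(−0.000065 × 720) = 0.954278
R(B2) = exp(−0.00032 × 720) = 0.794216
R(B3) = exp(−0.00021 × 720) = 0.859676
Parallel (B1 and B2): 1 − (1 − 0.954278)(1 − 0.794216) = 0.990591
Series ([0.990591] and B3): 0.990591 × 0.859676 = 0.8516

0.8516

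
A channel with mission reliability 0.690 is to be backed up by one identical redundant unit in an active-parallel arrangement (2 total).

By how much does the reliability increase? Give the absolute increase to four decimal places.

0.2139

R_before = 0.690
R_after = 1 − (1 − 0.690)^2 = 0.9039
ΔR = 0.9039 − 0.690 = 0.2139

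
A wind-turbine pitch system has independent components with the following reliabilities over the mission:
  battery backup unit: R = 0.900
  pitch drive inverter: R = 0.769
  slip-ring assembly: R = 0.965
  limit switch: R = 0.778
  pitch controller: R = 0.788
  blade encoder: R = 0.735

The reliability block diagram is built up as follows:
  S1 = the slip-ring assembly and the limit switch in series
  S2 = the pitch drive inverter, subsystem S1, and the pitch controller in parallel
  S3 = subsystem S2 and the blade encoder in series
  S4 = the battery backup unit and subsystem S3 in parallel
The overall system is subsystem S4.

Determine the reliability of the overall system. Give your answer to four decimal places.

Series (slip-ring assembly and limit switch): 0.965000 × 0.778000 = 0.750770
Parallel (pitch drive inverter, [0.750770], and pitch controller): 1 − (1 − 0.769000)(1 − 0.750770)(1 − 0.788000) = 0.987795
Series ([0.987795] and blade encoder): 0.987795 × 0.735000 = 0.726029
Parallel (battery backup unit and [0.726029]): 1 − (1 − 0.900000)(1 − 0.726029) = 0.9726

0.9726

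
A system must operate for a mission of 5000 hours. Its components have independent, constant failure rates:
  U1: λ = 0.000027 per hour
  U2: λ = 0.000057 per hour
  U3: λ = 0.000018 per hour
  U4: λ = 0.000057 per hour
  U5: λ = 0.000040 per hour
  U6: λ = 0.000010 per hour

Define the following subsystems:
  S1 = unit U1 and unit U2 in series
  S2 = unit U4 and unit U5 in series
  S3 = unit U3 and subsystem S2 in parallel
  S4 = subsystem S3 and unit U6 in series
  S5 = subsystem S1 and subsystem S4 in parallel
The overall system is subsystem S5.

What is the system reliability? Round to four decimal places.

R(U1) = exp(−0.000027 × 5000) = 0.873716
R(U2) = exp(−0.000057 × 5000) = 0.752014
R(U3) = exp(−0.000018 × 5000) = 0.913931
R(U4) = exp(−0.000057 × 5000) = 0.752014
R(U5) = exp(−0.000040 × 5000) = 0.818731
R(U6) = exp(−0.000010 × 5000) = 0.951229
Series (U1 and U2): 0.873716 × 0.752014 = 0.657047
Series (U4 and U5): 0.752014 × 0.818731 = 0.615697
Parallel (U3 and [0.615697]): 1 − (1 − 0.913931)(1 − 0.615697) = 0.966923
Series ([0.966923] and U6): 0.966923 × 0.951229 = 0.919765
Parallel ([0.657047] and [0.919765]): 1 − (1 − 0.657047)(1 − 0.919765) = 0.9725

0.9725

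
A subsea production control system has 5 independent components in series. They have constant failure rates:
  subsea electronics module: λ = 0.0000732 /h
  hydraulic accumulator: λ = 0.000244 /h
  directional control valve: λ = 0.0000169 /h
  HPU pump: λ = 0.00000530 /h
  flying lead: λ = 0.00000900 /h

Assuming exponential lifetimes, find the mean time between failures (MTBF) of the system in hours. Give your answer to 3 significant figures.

2870

Series of exponential components: λ_sys = Σ λ_i
λ_sys = 0.0000732 + 0.000244 + 0.0000169 + 0.00000530 + 0.00000900 = 3.4840e-04 /h
MTBF = 1 / λ_sys = 2870 h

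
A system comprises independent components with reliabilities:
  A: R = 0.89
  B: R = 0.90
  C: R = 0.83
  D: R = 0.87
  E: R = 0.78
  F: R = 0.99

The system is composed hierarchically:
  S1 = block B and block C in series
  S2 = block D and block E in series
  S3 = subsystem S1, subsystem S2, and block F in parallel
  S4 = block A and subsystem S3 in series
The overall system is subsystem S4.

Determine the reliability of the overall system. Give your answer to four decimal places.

0.8893

Series (B and C): 0.900000 × 0.830000 = 0.747000
Series (D and E): 0.870000 × 0.780000 = 0.678600
Parallel ([0.747000], [0.678600], and F): 1 − (1 − 0.747000)(1 − 0.678600)(1 − 0.990000) = 0.999187
Series (A and [0.999187]): 0.890000 × 0.999187 = 0.8893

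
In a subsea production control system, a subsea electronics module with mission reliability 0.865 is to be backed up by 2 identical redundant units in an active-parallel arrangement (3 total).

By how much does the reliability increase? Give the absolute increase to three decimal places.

0.133

R_before = 0.865
R_after = 1 − (1 − 0.865)^3 = 0.998
ΔR = 0.998 − 0.865 = 0.133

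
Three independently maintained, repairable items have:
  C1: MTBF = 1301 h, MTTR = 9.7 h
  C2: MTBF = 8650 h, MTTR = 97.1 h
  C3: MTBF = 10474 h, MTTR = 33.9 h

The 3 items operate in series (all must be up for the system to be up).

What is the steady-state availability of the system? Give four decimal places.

A(C1) = MTBF/(MTBF+MTTR) = 1301/(1301+9.7) = 0.992599
A(C2) = MTBF/(MTBF+MTTR) = 8650/(8650+97.1) = 0.988899
A(C3) = MTBF/(MTBF+MTTR) = 10474/(10474+33.9) = 0.996774
Series availability: 0.992599 × 0.988899 × 0.996774 = 0.9784

0.9784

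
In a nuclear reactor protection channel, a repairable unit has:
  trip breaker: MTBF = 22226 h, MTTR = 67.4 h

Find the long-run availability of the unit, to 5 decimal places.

A(trip breaker) = MTBF/(MTBF+MTTR) = 22226/(22226+67.4) = 0.99698

0.99698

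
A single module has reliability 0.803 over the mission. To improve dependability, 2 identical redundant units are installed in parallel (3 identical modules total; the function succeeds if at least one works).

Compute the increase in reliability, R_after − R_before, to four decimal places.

R_before = 0.803
R_after = 1 − (1 − 0.803)^3 = 0.9924
ΔR = 0.9924 − 0.803 = 0.1894

0.1894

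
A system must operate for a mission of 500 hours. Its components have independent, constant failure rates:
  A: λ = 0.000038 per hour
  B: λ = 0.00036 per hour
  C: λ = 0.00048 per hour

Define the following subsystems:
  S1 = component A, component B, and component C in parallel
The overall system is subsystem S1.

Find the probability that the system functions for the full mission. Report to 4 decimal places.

R(A) = exp(−0.000038 × 500) = 0.981179
R(B) = exp(−0.00036 × 500) = 0.835270
R(C) = exp(−0.00048 × 500) = 0.786628
Parallel (A, B, and C): 1 − (1 − 0.981179)(1 − 0.835270)(1 − 0.786628) = 0.9993

0.9993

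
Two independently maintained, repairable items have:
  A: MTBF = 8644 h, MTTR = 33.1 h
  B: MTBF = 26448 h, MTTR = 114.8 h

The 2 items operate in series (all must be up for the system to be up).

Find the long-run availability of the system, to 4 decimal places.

A(A) = MTBF/(MTBF+MTTR) = 8644/(8644+33.1) = 0.996185
A(B) = MTBF/(MTBF+MTTR) = 26448/(26448+114.8) = 0.995678
Series availability: 0.996185 × 0.995678 = 0.9919

0.9919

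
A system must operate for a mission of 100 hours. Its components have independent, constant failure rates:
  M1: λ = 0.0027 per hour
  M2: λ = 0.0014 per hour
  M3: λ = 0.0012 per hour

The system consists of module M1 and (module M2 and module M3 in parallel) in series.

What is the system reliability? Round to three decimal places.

0.752

R(M1) = exp(−0.0027 × 100) = 0.76338
R(M2) = exp(−0.0014 × 100) = 0.86936
R(M3) = exp(−0.0012 × 100) = 0.88692
Parallel (M2 and M3): 1 − (1 − 0.86936)(1 − 0.88692) = 0.98523
Series (M1 and [0.98523]): 0.76338 × 0.98523 = 0.752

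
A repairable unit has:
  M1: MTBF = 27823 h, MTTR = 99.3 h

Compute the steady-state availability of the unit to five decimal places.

0.99644

A(M1) = MTBF/(MTBF+MTTR) = 27823/(27823+99.3) = 0.99644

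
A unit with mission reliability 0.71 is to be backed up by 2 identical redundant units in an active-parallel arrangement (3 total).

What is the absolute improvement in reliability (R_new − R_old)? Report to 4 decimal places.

R_before = 0.71
R_after = 1 − (1 − 0.71)^3 = 0.9756
ΔR = 0.9756 − 0.71 = 0.2656

0.2656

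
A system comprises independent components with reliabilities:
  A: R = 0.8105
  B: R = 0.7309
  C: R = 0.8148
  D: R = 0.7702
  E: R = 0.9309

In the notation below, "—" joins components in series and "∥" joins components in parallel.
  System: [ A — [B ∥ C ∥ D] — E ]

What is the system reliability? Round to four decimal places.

Parallel (B, C, and D): 1 − (1 − 0.730900)(1 − 0.814800)(1 − 0.770200) = 0.988547
Series (A, [0.988547], and E): 0.810500 × 0.988547 × 0.930900 = 0.7459

0.7459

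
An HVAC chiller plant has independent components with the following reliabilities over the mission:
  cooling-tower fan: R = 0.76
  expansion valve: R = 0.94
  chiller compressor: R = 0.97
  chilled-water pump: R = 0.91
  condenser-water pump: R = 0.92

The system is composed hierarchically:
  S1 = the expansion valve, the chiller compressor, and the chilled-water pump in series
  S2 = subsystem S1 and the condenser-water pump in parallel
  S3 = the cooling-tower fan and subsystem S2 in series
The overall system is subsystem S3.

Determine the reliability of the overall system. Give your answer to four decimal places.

Series (expansion valve, chiller compressor, and chilled-water pump): 0.940000 × 0.970000 × 0.910000 = 0.829738
Parallel ([0.829738] and condenser-water pump): 1 − (1 − 0.829738)(1 − 0.920000) = 0.986379
Series (cooling-tower fan and [0.986379]): 0.760000 × 0.986379 = 0.7496

0.7496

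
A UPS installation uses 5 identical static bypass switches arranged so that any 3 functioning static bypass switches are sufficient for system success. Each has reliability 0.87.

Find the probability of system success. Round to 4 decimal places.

R = Σ_{i=3}^{5} C(5,i) p^i (1−p)^{5−i} with p = 0.87
C(5,3)·0.87^3·0.13^2 = 0.111287
C(5,4)·0.87^4·0.13^1 = 0.372383
C(5,5)·0.87^5·0.13^0 = 0.498421
Sum = 0.9821

0.9821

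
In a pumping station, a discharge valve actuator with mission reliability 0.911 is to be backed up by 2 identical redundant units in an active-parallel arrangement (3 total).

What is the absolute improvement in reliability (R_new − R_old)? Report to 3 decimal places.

0.088

R_before = 0.911
R_after = 1 − (1 − 0.911)^3 = 0.999
ΔR = 0.999 − 0.911 = 0.088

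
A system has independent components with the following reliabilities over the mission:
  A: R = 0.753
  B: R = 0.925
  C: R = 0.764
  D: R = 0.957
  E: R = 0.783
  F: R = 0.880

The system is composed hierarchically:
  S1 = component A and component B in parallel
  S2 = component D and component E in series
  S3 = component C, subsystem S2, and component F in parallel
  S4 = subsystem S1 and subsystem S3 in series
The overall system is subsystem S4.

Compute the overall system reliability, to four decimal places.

0.9745

Parallel (A and B): 1 − (1 − 0.753000)(1 − 0.925000) = 0.981475
Series (D and E): 0.957000 × 0.783000 = 0.749331
Parallel (C, [0.749331], and F): 1 − (1 − 0.764000)(1 − 0.749331)(1 − 0.880000) = 0.992901
Series ([0.981475] and [0.992901]): 0.981475 × 0.992901 = 0.9745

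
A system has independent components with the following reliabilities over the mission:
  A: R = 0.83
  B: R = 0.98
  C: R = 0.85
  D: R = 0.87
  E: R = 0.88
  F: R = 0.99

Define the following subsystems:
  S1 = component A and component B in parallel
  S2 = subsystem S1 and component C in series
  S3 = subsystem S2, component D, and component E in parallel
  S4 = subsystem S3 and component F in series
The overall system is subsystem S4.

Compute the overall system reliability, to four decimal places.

0.9876

Parallel (A and B): 1 − (1 − 0.830000)(1 − 0.980000) = 0.996600
Series ([0.996600] and C): 0.996600 × 0.850000 = 0.847110
Parallel ([0.847110], D, and E): 1 − (1 − 0.847110)(1 − 0.870000)(1 − 0.880000) = 0.997615
Series ([0.997615] and F): 0.997615 × 0.990000 = 0.9876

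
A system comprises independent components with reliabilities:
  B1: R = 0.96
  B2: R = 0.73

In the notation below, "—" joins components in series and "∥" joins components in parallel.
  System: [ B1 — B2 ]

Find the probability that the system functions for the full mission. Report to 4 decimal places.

Series (B1 and B2): 0.960000 × 0.730000 = 0.7008

0.7008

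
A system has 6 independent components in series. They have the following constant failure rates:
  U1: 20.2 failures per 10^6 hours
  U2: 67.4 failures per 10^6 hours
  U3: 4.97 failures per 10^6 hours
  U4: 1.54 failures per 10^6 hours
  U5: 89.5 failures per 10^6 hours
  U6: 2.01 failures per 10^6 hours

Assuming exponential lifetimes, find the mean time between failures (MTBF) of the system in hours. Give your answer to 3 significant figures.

5390

Series of exponential components: λ_sys = Σ λ_i
λ_sys = 0.0000202 + 0.0000674 + 0.00000497 + 0.00000154 + 0.0000895 + 0.00000201 = 1.8562e-04 /h
MTBF = 1 / λ_sys = 5390 h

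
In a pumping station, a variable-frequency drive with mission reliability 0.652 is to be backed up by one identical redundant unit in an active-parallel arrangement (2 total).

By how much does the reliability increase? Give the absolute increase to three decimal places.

0.227

R_before = 0.652
R_after = 1 − (1 − 0.652)^2 = 0.879
ΔR = 0.879 − 0.652 = 0.227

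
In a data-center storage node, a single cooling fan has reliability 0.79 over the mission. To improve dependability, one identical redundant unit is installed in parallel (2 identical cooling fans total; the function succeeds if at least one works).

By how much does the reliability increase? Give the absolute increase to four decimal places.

R_before = 0.79
R_after = 1 − (1 − 0.79)^2 = 0.9559
ΔR = 0.9559 − 0.79 = 0.1659

0.1659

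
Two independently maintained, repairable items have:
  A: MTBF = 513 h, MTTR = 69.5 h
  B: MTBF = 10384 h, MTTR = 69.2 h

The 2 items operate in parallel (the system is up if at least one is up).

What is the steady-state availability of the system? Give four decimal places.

0.9992

A(A) = MTBF/(MTBF+MTTR) = 513/(513+69.5) = 0.880687
A(B) = MTBF/(MTBF+MTTR) = 10384/(10384+69.2) = 0.993380
Parallel availability: 1 − (1 − 0.880687)(1 − 0.993380) = 0.9992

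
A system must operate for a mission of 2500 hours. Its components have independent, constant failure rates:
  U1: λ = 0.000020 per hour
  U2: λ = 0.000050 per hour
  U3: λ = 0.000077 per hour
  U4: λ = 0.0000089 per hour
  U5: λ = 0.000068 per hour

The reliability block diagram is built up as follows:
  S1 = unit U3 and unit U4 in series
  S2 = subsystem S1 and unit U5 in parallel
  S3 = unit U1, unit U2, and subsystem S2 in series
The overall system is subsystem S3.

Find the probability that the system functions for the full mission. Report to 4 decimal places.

0.8141

R(U1) = exp(−0.000020 × 2500) = 0.951229
R(U2) = exp(−0.000050 × 2500) = 0.882497
R(U3) = exp(−0.000077 × 2500) = 0.824894
R(U4) = exp(−0.0000089 × 2500) = 0.977996
R(U5) = exp(−0.000068 × 2500) = 0.843665
Series (U3 and U4): 0.824894 × 0.977996 = 0.806743
Parallel ([0.806743] and U5): 1 − (1 − 0.806743)(1 − 0.843665) = 0.969787
Series (U1, U2, and [0.969787]): 0.951229 × 0.882497 × 0.969787 = 0.8141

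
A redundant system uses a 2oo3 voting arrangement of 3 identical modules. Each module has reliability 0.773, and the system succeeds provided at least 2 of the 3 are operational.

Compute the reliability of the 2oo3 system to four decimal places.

0.8688

R = Σ_{i=2}^{3} C(3,i) p^i (1−p)^{3−i} with p = 0.773
C(3,2)·0.773^2·0.227^1 = 0.406917
C(3,3)·0.773^3·0.227^0 = 0.461890
Sum = 0.8688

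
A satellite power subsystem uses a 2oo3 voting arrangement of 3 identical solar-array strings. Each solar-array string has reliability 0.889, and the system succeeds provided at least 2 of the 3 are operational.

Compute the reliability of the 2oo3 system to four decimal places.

R = Σ_{i=2}^{3} C(3,i) p^i (1−p)^{3−i} with p = 0.889
C(3,2)·0.889^2·0.111^1 = 0.263177
C(3,3)·0.889^3·0.111^0 = 0.702595
Sum = 0.9658

0.9658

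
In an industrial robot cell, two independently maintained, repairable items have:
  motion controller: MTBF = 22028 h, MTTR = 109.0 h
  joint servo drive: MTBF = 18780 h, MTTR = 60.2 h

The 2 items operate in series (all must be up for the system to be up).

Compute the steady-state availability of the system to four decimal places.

A(motion controller) = MTBF/(MTBF+MTTR) = 22028/(22028+109.0) = 0.995076
A(joint servo drive) = MTBF/(MTBF+MTTR) = 18780/(18780+60.2) = 0.996805
Series availability: 0.995076 × 0.996805 = 0.9919

0.9919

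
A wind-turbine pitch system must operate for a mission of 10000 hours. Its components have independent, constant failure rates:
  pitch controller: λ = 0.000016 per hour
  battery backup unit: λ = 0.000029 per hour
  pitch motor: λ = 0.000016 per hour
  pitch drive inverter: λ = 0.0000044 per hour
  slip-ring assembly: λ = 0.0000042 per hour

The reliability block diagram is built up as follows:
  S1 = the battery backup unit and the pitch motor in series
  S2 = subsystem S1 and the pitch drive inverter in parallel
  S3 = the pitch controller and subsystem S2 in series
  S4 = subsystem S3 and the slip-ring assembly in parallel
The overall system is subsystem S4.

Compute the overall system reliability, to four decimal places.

R(pitch controller) = exp(−0.000016 × 10000) = 0.852144
R(battery backup unit) = exp(−0.000029 × 10000) = 0.748264
R(pitch motor) = exp(−0.000016 × 10000) = 0.852144
R(pitch drive inverter) = exp(−0.0000044 × 10000) = 0.956954
R(slip-ring assembly) = exp(−0.0000042 × 10000) = 0.958870
Series (battery backup unit and pitch motor): 0.748264 × 0.852144 = 0.637629
Parallel ([0.637629] and pitch drive inverter): 1 − (1 − 0.637629)(1 − 0.956954) = 0.984401
Series (pitch controller and [0.984401]): 0.852144 × 0.984401 = 0.838851
Parallel ([0.838851] and slip-ring assembly): 1 − (1 − 0.838851)(1 − 0.958870) = 0.9934

0.9934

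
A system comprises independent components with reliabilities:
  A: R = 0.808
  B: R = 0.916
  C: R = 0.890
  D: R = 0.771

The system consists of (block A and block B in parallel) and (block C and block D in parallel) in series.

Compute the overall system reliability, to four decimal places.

Parallel (A and B): 1 − (1 − 0.808000)(1 − 0.916000) = 0.983872
Parallel (C and D): 1 − (1 − 0.890000)(1 − 0.771000) = 0.974810
Series ([0.983872] and [0.974810]): 0.983872 × 0.974810 = 0.9591

0.9591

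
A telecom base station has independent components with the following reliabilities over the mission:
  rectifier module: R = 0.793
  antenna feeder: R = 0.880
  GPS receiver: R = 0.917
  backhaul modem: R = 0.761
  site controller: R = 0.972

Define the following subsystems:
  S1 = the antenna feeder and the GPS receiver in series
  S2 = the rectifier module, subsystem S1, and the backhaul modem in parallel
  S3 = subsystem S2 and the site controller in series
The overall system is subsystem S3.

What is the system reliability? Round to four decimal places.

Series (antenna feeder and GPS receiver): 0.880000 × 0.917000 = 0.806960
Parallel (rectifier module, [0.806960], and backhaul modem): 1 − (1 − 0.793000)(1 − 0.806960)(1 − 0.761000) = 0.990450
Series ([0.990450] and site controller): 0.990450 × 0.972000 = 0.9627

0.9627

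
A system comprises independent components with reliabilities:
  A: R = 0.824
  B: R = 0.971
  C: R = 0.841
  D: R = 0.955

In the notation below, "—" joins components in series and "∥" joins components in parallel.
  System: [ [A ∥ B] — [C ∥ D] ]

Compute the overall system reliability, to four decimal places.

0.9878

Parallel (A and B): 1 − (1 − 0.824000)(1 − 0.971000) = 0.994896
Parallel (C and D): 1 − (1 − 0.841000)(1 − 0.955000) = 0.992845
Series ([0.994896] and [0.992845]): 0.994896 × 0.992845 = 0.9878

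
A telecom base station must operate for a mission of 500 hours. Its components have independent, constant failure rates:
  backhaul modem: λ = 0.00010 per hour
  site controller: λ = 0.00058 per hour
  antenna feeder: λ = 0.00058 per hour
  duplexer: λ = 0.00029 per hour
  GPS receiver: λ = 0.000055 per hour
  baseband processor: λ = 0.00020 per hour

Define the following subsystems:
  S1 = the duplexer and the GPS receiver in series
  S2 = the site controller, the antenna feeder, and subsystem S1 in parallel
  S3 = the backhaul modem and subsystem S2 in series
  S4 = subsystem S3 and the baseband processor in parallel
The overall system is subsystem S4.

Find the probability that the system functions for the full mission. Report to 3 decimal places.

R(backhaul modem) = exp(−0.00010 × 500) = 0.95123
R(site controller) = exp(−0.00058 × 500) = 0.74826
R(antenna feeder) = exp(−0.00058 × 500) = 0.74826
R(duplexer) = exp(−0.00029 × 500) = 0.86502
R(GPS receiver) = exp(−0.000055 × 500) = 0.97287
R(baseband processor) = exp(−0.00020 × 500) = 0.90484
Series (duplexer and GPS receiver): 0.86502 × 0.97287 = 0.84155
Parallel (site controller, antenna feeder, and [0.84155]): 1 − (1 − 0.74826)(1 − 0.74826)(1 − 0.84155) = 0.98996
Series (backhaul modem and [0.98996]): 0.95123 × 0.98996 = 0.94168
Parallel ([0.94168] and baseband processor): 1 − (1 − 0.94168)(1 − 0.90484) = 0.994

0.994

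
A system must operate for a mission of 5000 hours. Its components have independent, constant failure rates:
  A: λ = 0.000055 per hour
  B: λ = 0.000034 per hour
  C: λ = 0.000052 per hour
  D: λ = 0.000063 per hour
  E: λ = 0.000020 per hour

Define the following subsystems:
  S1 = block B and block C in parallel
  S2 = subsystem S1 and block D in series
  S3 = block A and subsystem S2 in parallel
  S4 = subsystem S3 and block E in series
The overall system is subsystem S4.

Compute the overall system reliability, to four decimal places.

0.8404

R(A) = exp(−0.000055 × 5000) = 0.759572
R(B) = exp(−0.000034 × 5000) = 0.843665
R(C) = exp(−0.000052 × 5000) = 0.771052
R(D) = exp(−0.000063 × 5000) = 0.729789
R(E) = exp(−0.000020 × 5000) = 0.904837
Parallel (B and C): 1 − (1 − 0.843665)(1 − 0.771052) = 0.964207
Series ([0.964207] and D): 0.964207 × 0.729789 = 0.703668
Parallel (A and [0.703668]): 1 − (1 − 0.759572)(1 − 0.703668) = 0.928753
Series ([0.928753] and E): 0.928753 × 0.904837 = 0.8404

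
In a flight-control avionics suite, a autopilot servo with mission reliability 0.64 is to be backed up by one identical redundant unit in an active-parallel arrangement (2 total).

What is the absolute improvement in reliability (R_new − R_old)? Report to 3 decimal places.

R_before = 0.64
R_after = 1 − (1 − 0.64)^2 = 0.870
ΔR = 0.870 − 0.64 = 0.230

0.230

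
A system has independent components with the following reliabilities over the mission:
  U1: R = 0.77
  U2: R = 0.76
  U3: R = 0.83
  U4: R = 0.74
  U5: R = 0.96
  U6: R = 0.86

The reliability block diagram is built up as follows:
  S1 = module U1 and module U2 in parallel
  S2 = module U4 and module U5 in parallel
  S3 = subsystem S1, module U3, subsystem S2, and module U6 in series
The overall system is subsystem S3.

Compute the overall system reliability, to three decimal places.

Parallel (U1 and U2): 1 − (1 − 0.77000)(1 − 0.76000) = 0.94480
Parallel (U4 and U5): 1 − (1 − 0.74000)(1 − 0.96000) = 0.98960
Series ([0.94480], U3, [0.98960], and U6): 0.94480 × 0.83000 × 0.98960 × 0.86000 = 0.667

0.667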